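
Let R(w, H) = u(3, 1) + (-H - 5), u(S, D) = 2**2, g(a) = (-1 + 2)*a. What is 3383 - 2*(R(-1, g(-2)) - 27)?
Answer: 3435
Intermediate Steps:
g(a) = a (g(a) = 1*a = a)
u(S, D) = 4
R(w, H) = -1 - H (R(w, H) = 4 + (-H - 5) = 4 + (-5 - H) = -1 - H)
3383 - 2*(R(-1, g(-2)) - 27) = 3383 - 2*((-1 - 1*(-2)) - 27) = 3383 - 2*((-1 + 2) - 27) = 3383 - 2*(1 - 27) = 3383 - 2*(-26) = 3383 + 52 = 3435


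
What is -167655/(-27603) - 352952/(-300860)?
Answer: 5015268113/692053215 ≈ 7.2469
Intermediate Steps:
-167655/(-27603) - 352952/(-300860) = -167655*(-1/27603) - 352952*(-1/300860) = 55885/9201 + 88238/75215 = 5015268113/692053215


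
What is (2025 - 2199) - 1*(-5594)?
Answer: 5420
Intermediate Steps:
(2025 - 2199) - 1*(-5594) = -174 + 5594 = 5420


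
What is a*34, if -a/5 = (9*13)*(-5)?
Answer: 99450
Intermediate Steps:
a = 2925 (a = -5*9*13*(-5) = -585*(-5) = -5*(-585) = 2925)
a*34 = 2925*34 = 99450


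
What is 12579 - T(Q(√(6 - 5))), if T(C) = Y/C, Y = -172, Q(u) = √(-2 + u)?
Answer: 12579 - 172*I ≈ 12579.0 - 172.0*I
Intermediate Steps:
T(C) = -172/C
12579 - T(Q(√(6 - 5))) = 12579 - (-172)/(√(-2 + √(6 - 5))) = 12579 - (-172)/(√(-2 + √1)) = 12579 - (-172)/(√(-2 + 1)) = 12579 - (-172)/(√(-1)) = 12579 - (-172)/I = 12579 - (-172)*(-I) = 12579 - 172*I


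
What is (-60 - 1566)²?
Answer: 2643876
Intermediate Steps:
(-60 - 1566)² = (-1626)² = 2643876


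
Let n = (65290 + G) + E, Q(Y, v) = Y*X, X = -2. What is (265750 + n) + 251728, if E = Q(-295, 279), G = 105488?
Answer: 688846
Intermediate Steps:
Q(Y, v) = -2*Y (Q(Y, v) = Y*(-2) = -2*Y)
E = 590 (E = -2*(-295) = 590)
n = 171368 (n = (65290 + 105488) + 590 = 170778 + 590 = 171368)
(265750 + n) + 251728 = (265750 + 171368) + 251728 = 437118 + 251728 = 688846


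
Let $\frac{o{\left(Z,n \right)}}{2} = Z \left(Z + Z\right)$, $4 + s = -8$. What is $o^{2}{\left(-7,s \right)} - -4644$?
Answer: $43060$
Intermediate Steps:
$s = -12$ ($s = -4 - 8 = -12$)
$o{\left(Z,n \right)} = 4 Z^{2}$ ($o{\left(Z,n \right)} = 2 Z \left(Z + Z\right) = 2 Z 2 Z = 2 \cdot 2 Z^{2} = 4 Z^{2}$)
$o^{2}{\left(-7,s \right)} - -4644 = \left(4 \left(-7\right)^{2}\right)^{2} - -4644 = \left(4 \cdot 49\right)^{2} + 4644 = 196^{2} + 4644 = 38416 + 4644 = 43060$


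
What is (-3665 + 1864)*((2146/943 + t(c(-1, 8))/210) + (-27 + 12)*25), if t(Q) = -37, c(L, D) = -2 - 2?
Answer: 132995711281/198030 ≈ 6.7159e+5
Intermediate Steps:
c(L, D) = -4
(-3665 + 1864)*((2146/943 + t(c(-1, 8))/210) + (-27 + 12)*25) = (-3665 + 1864)*((2146/943 - 37/210) + (-27 + 12)*25) = -1801*((2146*(1/943) - 37*1/210) - 15*25) = -1801*((2146/943 - 37/210) - 375) = -1801*(415769/198030 - 375) = -1801*(-73845481/198030) = 132995711281/198030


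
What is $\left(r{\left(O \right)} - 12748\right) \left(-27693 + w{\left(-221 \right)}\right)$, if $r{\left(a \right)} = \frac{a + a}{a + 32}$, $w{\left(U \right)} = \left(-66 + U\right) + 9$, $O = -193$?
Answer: $\frac{57397666782}{161} \approx 3.5651 \cdot 10^{8}$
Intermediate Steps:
$w{\left(U \right)} = -57 + U$
$r{\left(a \right)} = \frac{2 a}{32 + a}$
$\left(r{\left(O \right)} - 12748\right) \left(-27693 + w{\left(-221 \right)}\right) = \left(2 \left(-193\right) \frac{1}{32 - 193} - 12748\right) \left(-27693 - 278\right) = \left(2 \left(-193\right) \frac{1}{-161} - 12748\right) \left(-27693 - 278\right) = \left(2 \left(-193\right) \left(- \frac{1}{161}\right) - 12748\right) \left(-27971\right) = \left(\frac{386}{161} - 12748\right) \left(-27971\right) = \left(- \frac{2052042}{161}\right) \left(-27971\right) = \frac{57397666782}{161}$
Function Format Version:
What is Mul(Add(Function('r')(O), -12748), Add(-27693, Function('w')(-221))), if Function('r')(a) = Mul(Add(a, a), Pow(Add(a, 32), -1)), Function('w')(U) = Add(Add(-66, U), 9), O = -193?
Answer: Rational(57397666782, 161) ≈ 3.5651e+8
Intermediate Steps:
Function('w')(U) = Add(-57, U)
Function('r')(a) = Mul(2, a, Pow(Add(32, a), -1)) (Function('r')(a) = Mul(Mul(2, a), Pow(Add(32, a), -1)) = Mul(2, a, Pow(Add(32, a), -1)))
Mul(Add(Function('r')(O), -12748), Add(-27693, Function('w')(-221))) = Mul(Add(Mul(2, -193, Pow(Add(32, -193), -1)), -12748), Add(-27693, Add(-57, -221))) = Mul(Add(Mul(2, -193, Pow(-161, -1)), -12748), Add(-27693, -278)) = Mul(Add(Mul(2, -193, Rational(-1, 161)), -12748), -27971) = Mul(Add(Rational(386, 161), -12748), -27971) = Mul(Rational(-2052042, 161), -27971) = Rational(57397666782, 161)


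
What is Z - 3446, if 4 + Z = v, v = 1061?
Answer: -2389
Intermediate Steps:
Z = 1057 (Z = -4 + 1061 = 1057)
Z - 3446 = 1057 - 3446 = -2389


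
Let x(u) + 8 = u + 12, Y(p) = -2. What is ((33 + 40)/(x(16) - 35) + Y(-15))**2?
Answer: 10609/225 ≈ 47.151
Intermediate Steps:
x(u) = 4 + u (x(u) = -8 + (u + 12) = -8 + (12 + u) = 4 + u)
((33 + 40)/(x(16) - 35) + Y(-15))**2 = ((33 + 40)/((4 + 16) - 35) - 2)**2 = (73/(20 - 35) - 2)**2 = (73/(-15) - 2)**2 = (73*(-1/15) - 2)**2 = (-73/15 - 2)**2 = (-103/15)**2 = 10609/225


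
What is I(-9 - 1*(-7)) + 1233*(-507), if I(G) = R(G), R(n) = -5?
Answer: -625136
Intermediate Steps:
I(G) = -5
I(-9 - 1*(-7)) + 1233*(-507) = -5 + 1233*(-507) = -5 - 625131 = -625136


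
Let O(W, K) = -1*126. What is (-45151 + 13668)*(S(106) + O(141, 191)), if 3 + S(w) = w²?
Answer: -349681681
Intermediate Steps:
O(W, K) = -126
S(w) = -3 + w²
(-45151 + 13668)*(S(106) + O(141, 191)) = (-45151 + 13668)*((-3 + 106²) - 126) = -31483*((-3 + 11236) - 126) = -31483*(11233 - 126) = -31483*11107 = -349681681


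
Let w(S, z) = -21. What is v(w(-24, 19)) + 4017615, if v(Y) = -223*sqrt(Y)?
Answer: 4017615 - 223*I*sqrt(21) ≈ 4.0176e+6 - 1021.9*I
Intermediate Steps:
v(w(-24, 19)) + 4017615 = -223*I*sqrt(21) + 4017615 = 4017615 - 223*I*sqrt(21)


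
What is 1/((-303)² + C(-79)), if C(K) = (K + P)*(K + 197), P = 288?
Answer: 1/116471 ≈ 8.5858e-6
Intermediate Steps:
C(K) = (197 + K)*(288 + K) (C(K) = (K + 288)*(K + 197) = (288 + K)*(197 + K) = (197 + K)*(288 + K))
1/((-303)² + C(-79)) = 1/((-303)² + (56736 + (-79)² + 485*(-79))) = 1/(91809 + (56736 + 6241 - 38315)) = 1/(91809 + 24662) = 1/116471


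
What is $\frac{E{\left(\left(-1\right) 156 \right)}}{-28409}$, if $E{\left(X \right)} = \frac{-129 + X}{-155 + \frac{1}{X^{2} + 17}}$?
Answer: $- \frac{2313535}{35745283342} \approx -6.4723 \cdot 10^{-5}$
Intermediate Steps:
$E{\left(X \right)} = \frac{-129 + X}{-155 + \frac{1}{17 + X^{2}}}$
$\frac{E{\left(\left(-1\right) 156 \right)}}{-28409} = \frac{\frac{1}{2634 + 155 \left(\left(-1\right) 156\right)^{2}} \left(2193 - \left(\left(-1\right) 156\right)^{3} - 17 \left(\left(-1\right) 156\right) + 129 \left(\left(-1\right) 156\right)^{2}\right)}{-28409} = \frac{2193 - \left(-156\right)^{3} - -2652 + 129 \left(-156\right)^{2}}{2634 + 155 \left(-156\right)^{2}} \left(- \frac{1}{28409}\right) = \frac{2193 - -3796416 + 2652 + 129 \cdot 24336}{2634 + 155 \cdot 24336} \left(- \frac{1}{28409}\right) = \frac{2193 + 3796416 + 2652 + 3139344}{2634 + 3772080} \left(- \frac{1}{28409}\right) = \frac{1}{3774714} \cdot 6940605 \left(- \frac{1}{28409}\right) = \frac{2313535}{1258238} \left(- \frac{1}{28409}\right) = - \frac{2313535}{35745283342}$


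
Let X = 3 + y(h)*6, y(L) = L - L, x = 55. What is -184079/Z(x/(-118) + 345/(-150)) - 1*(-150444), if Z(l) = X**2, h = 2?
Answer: 1169917/9 ≈ 1.2999e+5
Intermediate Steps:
y(L) = 0
X = 3 (X = 3 + 0*6 = 3 + 0 = 3)
Z(l) = 9 (Z(l) = 3**2 = 9)
-184079/Z(x/(-118) + 345/(-150)) - 1*(-150444) = -184079/9 - 1*(-150444) = -184079*1/9 + 150444 = -184079/9 + 150444 = 1169917/9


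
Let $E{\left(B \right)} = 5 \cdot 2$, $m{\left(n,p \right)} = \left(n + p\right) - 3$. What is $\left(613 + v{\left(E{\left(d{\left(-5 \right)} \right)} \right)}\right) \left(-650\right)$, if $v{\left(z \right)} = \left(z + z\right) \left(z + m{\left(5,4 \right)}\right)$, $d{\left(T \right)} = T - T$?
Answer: $-606450$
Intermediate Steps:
$d{\left(T \right)} = 0$
$m{\left(n,p \right)} = -3 + n + p$
$E{\left(B \right)} = 10$
$v{\left(z \right)} = 2 z \left(6 + z\right)$ ($v{\left(z \right)} = \left(z + z\right) \left(z + \left(-3 + 5 + 4\right)\right) = 2 z \left(z + 6\right) = 2 z \left(6 + z\right)$)
$\left(613 + v{\left(E{\left(d{\left(-5 \right)} \right)} \right)}\right) \left(-650\right) = \left(613 + 2 \cdot 10 \left(6 + 10\right)\right) \left(-650\right) = \left(613 + 2 \cdot 10 \cdot 16\right) \left(-650\right) = \left(613 + 320\right) \left(-650\right) = 933 \left(-650\right) = -606450$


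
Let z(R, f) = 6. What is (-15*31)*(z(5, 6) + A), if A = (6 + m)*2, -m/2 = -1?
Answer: -10230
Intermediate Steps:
m = 2 (m = -2*(-1) = 2)
A = 16 (A = (6 + 2)*2 = 8*2 = 16)
(-15*31)*(z(5, 6) + A) = (-15*31)*(6 + 16) = -465*22 = -10230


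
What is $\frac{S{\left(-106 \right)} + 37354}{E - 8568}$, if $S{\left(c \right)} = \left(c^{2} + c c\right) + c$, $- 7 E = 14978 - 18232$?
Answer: $- \frac{209020}{28361} \approx -7.37$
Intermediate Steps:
$E = \frac{3254}{7}$ ($E = - \frac{14978 - 18232}{7} = \left(- \frac{1}{7}\right) \left(-3254\right) = \frac{3254}{7} \approx 464.86$)
$S{\left(c \right)} = c + 2 c^{2}$ ($S{\left(c \right)} = \left(c^{2} + c^{2}\right) + c = 2 c^{2} + c = c + 2 c^{2}$)
$\frac{S{\left(-106 \right)} + 37354}{E - 8568} = \frac{- 106 \left(1 + 2 \left(-106\right)\right) + 37354}{\frac{3254}{7} - 8568} = \frac{- 106 \left(1 - 212\right) + 37354}{- \frac{56722}{7}} = \left(\left(-106\right) \left(-211\right) + 37354\right) \left(- \frac{7}{56722}\right) = \left(22366 + 37354\right) \left(- \frac{7}{56722}\right) = 59720 \left(- \frac{7}{56722}\right) = - \frac{209020}{28361}$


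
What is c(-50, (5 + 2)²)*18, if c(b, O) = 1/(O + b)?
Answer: -18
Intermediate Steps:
c(-50, (5 + 2)²)*18 = 18/((5 + 2)² - 50) = 18/(7² - 50) = 18/(49 - 50) = 18/(-1) = -1*18 = -18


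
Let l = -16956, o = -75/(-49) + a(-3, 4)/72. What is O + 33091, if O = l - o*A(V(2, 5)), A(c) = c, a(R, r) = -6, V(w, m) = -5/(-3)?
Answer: 28457885/1764 ≈ 16133.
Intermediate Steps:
V(w, m) = 5/3 (V(w, m) = -5*(-⅓) = 5/3)
o = 851/588 (o = -75/(-49) - 6/72 = -75*(-1/49) - 6*1/72 = 75/49 - 1/12 = 851/588 ≈ 1.4473)
O = -29914639/1764 (O = -16956 - 851*5/(588*3) = -16956 - 1*4255/1764 = -16956 - 4255/1764 = -29914639/1764 ≈ -16958.)
O + 33091 = -29914639/1764 + 33091 = 28457885/1764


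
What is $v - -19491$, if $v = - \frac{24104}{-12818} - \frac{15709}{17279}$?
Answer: $\frac{2158562562028}{110741111} \approx 19492.0$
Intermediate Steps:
$v = \frac{107567527}{110741111}$ ($v = \left(-24104\right) \left(- \frac{1}{12818}\right) - \frac{15709}{17279} = \frac{12052}{6409} - \frac{15709}{17279} = \frac{107567527}{110741111} \approx 0.97134$)
$v - -19491 = \frac{107567527}{110741111} - -19491 = \frac{107567527}{110741111} + 19491 = \frac{2158562562028}{110741111}$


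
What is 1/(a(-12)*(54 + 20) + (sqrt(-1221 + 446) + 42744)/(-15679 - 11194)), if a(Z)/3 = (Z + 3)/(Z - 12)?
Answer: 943536075636/77048596631689 + 2149840*I*sqrt(31)/77048596631689 ≈ 0.012246 + 1.5535e-7*I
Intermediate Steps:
a(Z) = 3*(3 + Z)/(-12 + Z) (a(Z) = 3*((Z + 3)/(Z - 12)) = 3*((3 + Z)/(-12 + Z)) = 3*(3 + Z)/(-12 + Z))
1/(a(-12)*(54 + 20) + (sqrt(-1221 + 446) + 42744)/(-15679 - 11194)) = 1/((3*(3 - 12)/(-12 - 12))*(54 + 20) + (sqrt(-1221 + 446) + 42744)/(-15679 - 11194)) = 1/((3*(-9)/(-24))*74 + (sqrt(-775) + 42744)/(-26873)) = 1/((3*(-1/24)*(-9))*74 + (5*I*sqrt(31) + 42744)*(-1/26873)) = 1/((9/8)*74 + (42744 + 5*I*sqrt(31))*(-1/26873)) = 1/(333/4 + (-42744/26873 - 5*I*sqrt(31)/26873)) = 1/(8777733/107492 - 5*I*sqrt(31)/26873)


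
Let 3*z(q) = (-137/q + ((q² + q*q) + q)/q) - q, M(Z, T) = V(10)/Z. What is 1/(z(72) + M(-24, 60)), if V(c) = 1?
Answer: 108/2555 ≈ 0.042270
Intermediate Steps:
M(Z, T) = 1/Z
z(q) = -137/(3*q) - q/3 + (q + 2*q²)/(3*q) (z(q) = ((-137/q + ((q² + q*q) + q)/q) - q)/3 = ((-137/q + ((q² + q²) + q)/q) - q)/3 = ((-137/q + (2*q² + q)/q) - q)/3 = ((-137/q + (q + 2*q²)/q) - q)/3 = (-q - 137/q + (q + 2*q²)/q)/3 = -137/(3*q) - q/3 + (q + 2*q²)/(3*q))
1/(z(72) + M(-24, 60)) = 1/((⅓)*(-137 + 72*(1 + 72))/72 + 1/(-24)) = 1/((⅓)*(1/72)*(-137 + 72*73) - 1/24) = 1/((⅓)*(1/72)*(-137 + 5256) - 1/24) = 1/((⅓)*(1/72)*5119 - 1/24) = 1/(5119/216 - 1/24) = 1/(2555/108) = 108/2555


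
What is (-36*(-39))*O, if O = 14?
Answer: 19656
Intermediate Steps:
(-36*(-39))*O = -36*(-39)*14 = 1404*14 = 19656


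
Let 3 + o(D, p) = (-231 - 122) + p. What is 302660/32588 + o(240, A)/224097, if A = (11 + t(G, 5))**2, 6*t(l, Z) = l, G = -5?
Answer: 610352685215/65725857324 ≈ 9.2863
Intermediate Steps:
t(l, Z) = l/6
A = 3721/36 (A = (11 + (1/6)*(-5))**2 = (11 - 5/6)**2 = (61/6)**2 = 3721/36 ≈ 103.36)
o(D, p) = -356 + p (o(D, p) = -3 + ((-231 - 122) + p) = -3 + (-353 + p) = -356 + p)
302660/32588 + o(240, A)/224097 = 302660/32588 + (-356 + 3721/36)/224097 = 302660*(1/32588) - 9095/36*1/224097 = 75665/8147 - 9095/8067492 = 610352685215/65725857324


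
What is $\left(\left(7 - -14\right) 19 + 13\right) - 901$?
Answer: $-489$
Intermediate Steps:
$\left(\left(7 - -14\right) 19 + 13\right) - 901 = \left(\left(7 + 14\right) 19 + 13\right) - 901 = \left(21 \cdot 19 + 13\right) - 901 = \left(399 + 13\right) - 901 = 412 - 901 = -489$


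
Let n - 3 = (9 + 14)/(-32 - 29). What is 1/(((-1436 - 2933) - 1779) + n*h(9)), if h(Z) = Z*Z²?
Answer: -61/258388 ≈ -0.00023608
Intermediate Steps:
h(Z) = Z³
n = 160/61 (n = 3 + (9 + 14)/(-32 - 29) = 3 + 23/(-61) = 3 + 23*(-1/61) = 3 - 23/61 = 160/61 ≈ 2.6230)
1/(((-1436 - 2933) - 1779) + n*h(9)) = 1/(((-1436 - 2933) - 1779) + (160/61)*9³) = 1/((-4369 - 1779) + (160/61)*729) = 1/(-6148 + 116640/61) = 1/(-258388/61) = -61/258388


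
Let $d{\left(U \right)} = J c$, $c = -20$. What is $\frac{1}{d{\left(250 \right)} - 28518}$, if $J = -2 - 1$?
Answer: $- \frac{1}{28458} \approx -3.5139 \cdot 10^{-5}$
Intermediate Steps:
$J = -3$
$d{\left(U \right)} = 60$ ($d{\left(U \right)} = \left(-3\right) \left(-20\right) = 60$)
$\frac{1}{d{\left(250 \right)} - 28518} = \frac{1}{60 - 28518} = \frac{1}{-28458} = - \frac{1}{28458}$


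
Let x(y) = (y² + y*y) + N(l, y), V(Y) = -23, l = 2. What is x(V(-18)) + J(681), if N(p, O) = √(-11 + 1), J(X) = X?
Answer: 1739 + I*√10 ≈ 1739.0 + 3.1623*I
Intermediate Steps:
N(p, O) = I*√10 (N(p, O) = √(-10) = I*√10)
x(y) = 2*y² + I*√10 (x(y) = (y² + y*y) + I*√10 = (y² + y²) + I*√10 = 2*y² + I*√10)
x(V(-18)) + J(681) = (2*(-23)² + I*√10) + 681 = (2*529 + I*√10) + 681 = (1058 + I*√10) + 681 = 1739 + I*√10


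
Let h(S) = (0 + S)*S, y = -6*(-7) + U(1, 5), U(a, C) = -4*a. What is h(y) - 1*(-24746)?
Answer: 26190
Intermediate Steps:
y = 38 (y = -6*(-7) - 4*1 = 42 - 4 = 38)
h(S) = S² (h(S) = S*S = S²)
h(y) - 1*(-24746) = 38² - 1*(-24746) = 1444 + 24746 = 26190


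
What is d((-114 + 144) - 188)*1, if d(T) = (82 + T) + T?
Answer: -234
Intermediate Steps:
d(T) = 82 + 2*T
d((-114 + 144) - 188)*1 = (82 + 2*((-114 + 144) - 188))*1 = (82 + 2*(30 - 188))*1 = (82 + 2*(-158))*1 = (82 - 316)*1 = -234*1 = -234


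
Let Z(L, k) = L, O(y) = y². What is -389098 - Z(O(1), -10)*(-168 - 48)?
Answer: -388882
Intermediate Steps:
-389098 - Z(O(1), -10)*(-168 - 48) = -389098 - 1²*(-168 - 48) = -389098 - (-216) = -389098 - 1*(-216) = -389098 + 216 = -388882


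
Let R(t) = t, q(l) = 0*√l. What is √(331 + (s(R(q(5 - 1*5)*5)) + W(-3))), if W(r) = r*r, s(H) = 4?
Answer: 2*√86 ≈ 18.547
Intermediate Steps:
q(l) = 0
W(r) = r²
√(331 + (s(R(q(5 - 1*5)*5)) + W(-3))) = √(331 + (4 + (-3)²)) = √(331 + (4 + 9)) = √(331 + 13) = √344 = 2*√86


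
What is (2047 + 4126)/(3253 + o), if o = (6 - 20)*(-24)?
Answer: 6173/3589 ≈ 1.7200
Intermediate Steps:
o = 336 (o = -14*(-24) = 336)
(2047 + 4126)/(3253 + o) = (2047 + 4126)/(3253 + 336) = 6173/3589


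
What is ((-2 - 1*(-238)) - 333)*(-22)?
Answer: 2134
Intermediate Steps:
((-2 - 1*(-238)) - 333)*(-22) = ((-2 + 238) - 333)*(-22) = (236 - 333)*(-22) = -97*(-22) = 2134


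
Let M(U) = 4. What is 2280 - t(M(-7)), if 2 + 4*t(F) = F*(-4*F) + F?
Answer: 4591/2 ≈ 2295.5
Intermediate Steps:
t(F) = -½ - F² + F/4 (t(F) = -½ + (F*(-4*F) + F)/4 = -½ + (-4*F² + F)/4 = -½ + (F - 4*F²)/4 = -½ + (-F² + F/4) = -½ - F² + F/4)
2280 - t(M(-7)) = 2280 - (-½ - 1*4² + (¼)*4) = 2280 - (-½ - 1*16 + 1) = 2280 - (-½ - 16 + 1) = 2280 - 1*(-31/2) = 2280 + 31/2 = 4591/2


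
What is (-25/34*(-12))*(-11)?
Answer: -1650/17 ≈ -97.059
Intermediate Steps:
(-25/34*(-12))*(-11) = (-25*1/34*(-12))*(-11) = -25/34*(-12)*(-11) = (150/17)*(-11) = -1650/17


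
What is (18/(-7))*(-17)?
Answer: 306/7 ≈ 43.714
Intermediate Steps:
(18/(-7))*(-17) = -⅐*18*(-17) = -18/7*(-17) = 306/7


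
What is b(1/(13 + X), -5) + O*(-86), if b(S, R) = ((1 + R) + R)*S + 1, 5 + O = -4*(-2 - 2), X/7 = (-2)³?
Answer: -40626/43 ≈ -944.79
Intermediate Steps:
X = -56 (X = 7*(-2)³ = 7*(-8) = -56)
O = 11 (O = -5 - 4*(-2 - 2) = -5 - 4*(-4) = -5 + 16 = 11)
b(S, R) = 1 + S*(1 + 2*R) (b(S, R) = (1 + 2*R)*S + 1 = S*(1 + 2*R) + 1 = 1 + S*(1 + 2*R))
b(1/(13 + X), -5) + O*(-86) = (1 + 1/(13 - 56) + 2*(-5)/(13 - 56)) + 11*(-86) = (1 + 1/(-43) + 2*(-5)/(-43)) - 946 = (1 - 1/43 + 2*(-5)*(-1/43)) - 946 = (1 - 1/43 + 10/43) - 946 = 52/43 - 946 = -40626/43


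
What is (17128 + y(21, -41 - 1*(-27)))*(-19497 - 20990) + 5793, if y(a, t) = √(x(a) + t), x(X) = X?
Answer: -693455543 - 40487*√7 ≈ -6.9356e+8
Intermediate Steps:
y(a, t) = √(a + t)
(17128 + y(21, -41 - 1*(-27)))*(-19497 - 20990) + 5793 = (17128 + √(21 + (-41 - 1*(-27))))*(-19497 - 20990) + 5793 = (17128 + √(21 + (-41 + 27)))*(-40487) + 5793 = (17128 + √(21 - 14))*(-40487) + 5793 = (17128 + √7)*(-40487) + 5793 = (-693461336 - 40487*√7) + 5793 = -693455543 - 40487*√7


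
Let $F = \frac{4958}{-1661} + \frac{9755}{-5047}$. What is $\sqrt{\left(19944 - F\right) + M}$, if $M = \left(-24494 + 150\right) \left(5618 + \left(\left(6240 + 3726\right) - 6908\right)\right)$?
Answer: $\frac{i \sqrt{302886736193733788877}}{1197581} \approx 14532.0 i$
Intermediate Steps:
$F = - \frac{41226081}{8383067}$ ($F = 4958 \left(- \frac{1}{1661}\right) + 9755 \left(- \frac{1}{5047}\right) = - \frac{4958}{1661} - \frac{9755}{5047} = - \frac{41226081}{8383067} \approx -4.9178$)
$M = -211208544$ ($M = - 24344 \left(5618 + \left(9966 - 6908\right)\right) = - 24344 \left(5618 + 3058\right) = \left(-24344\right) 8676 = -211208544$)
$\sqrt{\left(19944 - F\right) + M} = \sqrt{\left(19944 - - \frac{41226081}{8383067}\right) - 211208544} = \sqrt{\left(19944 + \frac{41226081}{8383067}\right) - 211208544} = \sqrt{\frac{167233114329}{8383067} - 211208544} = \sqrt{- \frac{1770408142210119}{8383067}} = \frac{i \sqrt{302886736193733788877}}{1197581}$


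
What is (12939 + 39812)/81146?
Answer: 52751/81146 ≈ 0.65007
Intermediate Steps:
(12939 + 39812)/81146 = 52751*(1/81146) = 52751/81146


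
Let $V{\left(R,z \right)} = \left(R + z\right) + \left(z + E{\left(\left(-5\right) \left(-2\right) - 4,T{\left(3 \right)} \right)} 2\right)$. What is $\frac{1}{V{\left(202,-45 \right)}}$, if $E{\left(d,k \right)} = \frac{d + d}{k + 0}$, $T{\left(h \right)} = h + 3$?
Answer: $\frac{1}{116} \approx 0.0086207$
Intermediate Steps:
$T{\left(h \right)} = 3 + h$
$E{\left(d,k \right)} = \frac{2 d}{k}$
$V{\left(R,z \right)} = 4 + R + 2 z$ ($V{\left(R,z \right)} = \left(R + z\right) + \left(z + \frac{2 \left(\left(-5\right) \left(-2\right) - 4\right)}{3 + 3} \cdot 2\right) = \left(R + z\right) + \left(z + \frac{2 \left(10 - 4\right)}{6} \cdot 2\right) = \left(R + z\right) + \left(z + 2 \cdot 6 \cdot \frac{1}{6} \cdot 2\right) = \left(R + z\right) + \left(z + 2 \cdot 2\right) = \left(R + z\right) + \left(z + 4\right) = \left(R + z\right) + \left(4 + z\right) = 4 + R + 2 z$)
$\frac{1}{V{\left(202,-45 \right)}} = \frac{1}{4 + 202 + 2 \left(-45\right)} = \frac{1}{4 + 202 - 90} = \frac{1}{116}$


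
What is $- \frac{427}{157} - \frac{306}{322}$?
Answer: $- \frac{92768}{25277} \approx -3.6701$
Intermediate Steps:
$- \frac{427}{157} - \frac{306}{322} = \left(-427\right) \frac{1}{157} - \frac{153}{161} = - \frac{427}{157} - \frac{153}{161} = - \frac{92768}{25277}$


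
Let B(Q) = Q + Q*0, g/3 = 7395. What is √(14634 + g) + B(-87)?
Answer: -87 + 3*√4091 ≈ 104.88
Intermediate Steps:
g = 22185 (g = 3*7395 = 22185)
B(Q) = Q (B(Q) = Q + 0 = Q)
√(14634 + g) + B(-87) = √(14634 + 22185) - 87 = √36819 - 87 = 3*√4091 - 87 = -87 + 3*√4091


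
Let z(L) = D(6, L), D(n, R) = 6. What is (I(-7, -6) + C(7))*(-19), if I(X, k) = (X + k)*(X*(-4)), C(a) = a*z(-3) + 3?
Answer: 6061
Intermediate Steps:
z(L) = 6
C(a) = 3 + 6*a (C(a) = a*6 + 3 = 6*a + 3 = 3 + 6*a)
I(X, k) = -4*X*(X + k) (I(X, k) = (X + k)*(-4*X) = -4*X*(X + k))
(I(-7, -6) + C(7))*(-19) = (-4*(-7)*(-7 - 6) + (3 + 6*7))*(-19) = (-4*(-7)*(-13) + (3 + 42))*(-19) = (-364 + 45)*(-19) = -319*(-19) = 6061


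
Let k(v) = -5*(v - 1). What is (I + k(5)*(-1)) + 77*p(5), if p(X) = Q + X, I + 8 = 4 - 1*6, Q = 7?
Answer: 934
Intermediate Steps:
I = -10 (I = -8 + (4 - 1*6) = -8 + (4 - 6) = -8 - 2 = -10)
k(v) = 5 - 5*v (k(v) = -5*(-1 + v) = 5 - 5*v)
p(X) = 7 + X
(I + k(5)*(-1)) + 77*p(5) = (-10 + (5 - 5*5)*(-1)) + 77*(7 + 5) = (-10 + (5 - 25)*(-1)) + 77*12 = (-10 - 20*(-1)) + 924 = (-10 + 20) + 924 = 10 + 924 = 934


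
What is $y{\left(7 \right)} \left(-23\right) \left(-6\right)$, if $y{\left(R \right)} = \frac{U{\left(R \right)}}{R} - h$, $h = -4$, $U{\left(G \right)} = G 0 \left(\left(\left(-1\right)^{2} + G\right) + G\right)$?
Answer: $552$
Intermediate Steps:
$U{\left(G \right)} = 0$ ($U{\left(G \right)} = 0 \left(\left(1 + G\right) + G\right) = 0 \left(1 + 2 G\right) = 0$)
$y{\left(R \right)} = 4$ ($y{\left(R \right)} = \frac{0}{R} - -4 = 0 + 4 = 4$)
$y{\left(7 \right)} \left(-23\right) \left(-6\right) = 4 \left(-23\right) \left(-6\right) = \left(-92\right) \left(-6\right) = 552$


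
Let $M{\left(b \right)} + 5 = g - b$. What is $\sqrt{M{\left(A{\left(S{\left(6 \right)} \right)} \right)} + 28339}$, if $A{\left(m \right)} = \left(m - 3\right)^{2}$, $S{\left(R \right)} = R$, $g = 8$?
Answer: $\sqrt{28333} \approx 168.32$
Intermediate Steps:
$A{\left(m \right)} = \left(-3 + m\right)^{2}$
$M{\left(b \right)} = 3 - b$ ($M{\left(b \right)} = -5 - \left(-8 + b\right) = 3 - b$)
$\sqrt{M{\left(A{\left(S{\left(6 \right)} \right)} \right)} + 28339} = \sqrt{\left(3 - \left(-3 + 6\right)^{2}\right) + 28339} = \sqrt{\left(3 - 3^{2}\right) + 28339} = \sqrt{\left(3 - 9\right) + 28339} = \sqrt{-6 + 28339} = \sqrt{28333}$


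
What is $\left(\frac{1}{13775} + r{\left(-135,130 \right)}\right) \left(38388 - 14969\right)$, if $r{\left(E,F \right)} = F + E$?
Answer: $- \frac{1612960206}{13775} \approx -1.1709 \cdot 10^{5}$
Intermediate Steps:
$r{\left(E,F \right)} = E + F$
$\left(\frac{1}{13775} + r{\left(-135,130 \right)}\right) \left(38388 - 14969\right) = \left(\frac{1}{13775} + \left(-135 + 130\right)\right) \left(38388 - 14969\right) = \left(\frac{1}{13775} - 5\right) 23419 = \left(- \frac{68874}{13775}\right) 23419 = - \frac{1612960206}{13775}$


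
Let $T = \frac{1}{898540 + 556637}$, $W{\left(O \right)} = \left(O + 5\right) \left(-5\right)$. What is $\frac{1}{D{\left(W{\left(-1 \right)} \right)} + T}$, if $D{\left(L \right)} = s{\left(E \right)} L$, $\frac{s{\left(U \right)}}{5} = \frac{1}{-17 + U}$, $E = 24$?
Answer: $- \frac{10186239}{145517693} \approx -0.07$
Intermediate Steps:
$W{\left(O \right)} = -25 - 5 O$ ($W{\left(O \right)} = \left(5 + O\right) \left(-5\right) = -25 - 5 O$)
$s{\left(U \right)} = \frac{5}{-17 + U}$
$D{\left(L \right)} = \frac{5 L}{7}$ ($D{\left(L \right)} = \frac{5}{-17 + 24} L = \frac{5}{7} L = 5 \cdot \frac{1}{7} L = \frac{5 L}{7}$)
$T = \frac{1}{1455177} \approx 6.872 \cdot 10^{-7}$
$\frac{1}{D{\left(W{\left(-1 \right)} \right)} + T} = \frac{1}{\frac{5 \left(-25 - -5\right)}{7} + \frac{1}{1455177}} = \frac{1}{\frac{5 \left(-25 + 5\right)}{7} + \frac{1}{1455177}} = \frac{1}{\frac{5}{7} \left(-20\right) + \frac{1}{1455177}} = \frac{1}{- \frac{100}{7} + \frac{1}{1455177}} = \frac{1}{- \frac{145517693}{10186239}} = - \frac{10186239}{145517693}$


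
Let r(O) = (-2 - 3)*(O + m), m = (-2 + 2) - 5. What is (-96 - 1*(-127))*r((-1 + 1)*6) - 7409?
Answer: -6634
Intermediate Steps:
m = -5 (m = 0 - 5 = -5)
r(O) = 25 - 5*O (r(O) = (-2 - 3)*(O - 5) = -5*(-5 + O) = 25 - 5*O)
(-96 - 1*(-127))*r((-1 + 1)*6) - 7409 = (-96 - 1*(-127))*(25 - 5*(-1 + 1)*6) - 7409 = (-96 + 127)*(25 - 0*6) - 7409 = 31*(25 - 5*0) - 7409 = 31*(25 + 0) - 7409 = 31*25 - 7409 = 775 - 7409 = -6634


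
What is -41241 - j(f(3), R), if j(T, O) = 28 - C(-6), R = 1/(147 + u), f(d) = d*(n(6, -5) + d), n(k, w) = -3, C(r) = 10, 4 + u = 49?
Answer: -41259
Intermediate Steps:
u = 45 (u = -4 + 49 = 45)
f(d) = d*(-3 + d)
R = 1/192 (R = 1/(147 + 45) = 1/192 ≈ 0.0052083)
j(T, O) = 18 (j(T, O) = 28 - 1*10 = 28 - 10 = 18)
-41241 - j(f(3), R) = -41241 - 1*18 = -41241 - 18 = -41259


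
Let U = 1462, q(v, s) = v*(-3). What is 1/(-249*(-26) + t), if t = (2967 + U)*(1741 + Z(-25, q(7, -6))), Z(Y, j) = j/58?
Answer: 58/447514045 ≈ 1.2960e-7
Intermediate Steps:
q(v, s) = -3*v
Z(Y, j) = j/58 (Z(Y, j) = j*(1/58) = j/58)
t = 447138553/58 (t = (2967 + 1462)*(1741 + (-3*7)/58) = 4429*(1741 + (1/58)*(-21)) = 4429*(1741 - 21/58) = 4429*(100957/58) = 447138553/58 ≈ 7.7093e+6)
1/(-249*(-26) + t) = 1/(-249*(-26) + 447138553/58) = 1/(6474 + 447138553/58) = 1/(447514045/58) = 58/447514045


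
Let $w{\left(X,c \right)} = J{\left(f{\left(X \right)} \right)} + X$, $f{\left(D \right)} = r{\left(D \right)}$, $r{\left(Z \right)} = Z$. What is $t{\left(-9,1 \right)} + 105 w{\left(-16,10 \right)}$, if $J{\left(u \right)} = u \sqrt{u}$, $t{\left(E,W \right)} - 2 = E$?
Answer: $-1687 - 6720 i \approx -1687.0 - 6720.0 i$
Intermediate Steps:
$t{\left(E,W \right)} = 2 + E$
$f{\left(D \right)} = D$
$J{\left(u \right)} = u^{\frac{3}{2}}$
$w{\left(X,c \right)} = X + X^{\frac{3}{2}}$ ($w{\left(X,c \right)} = X^{\frac{3}{2}} + X = X + X^{\frac{3}{2}}$)
$t{\left(-9,1 \right)} + 105 w{\left(-16,10 \right)} = \left(2 - 9\right) + 105 \left(-16 + \left(-16\right)^{\frac{3}{2}}\right) = -7 + 105 \left(-16 - 64 i\right) = -7 - \left(1680 + 6720 i\right) = -1687 - 6720 i$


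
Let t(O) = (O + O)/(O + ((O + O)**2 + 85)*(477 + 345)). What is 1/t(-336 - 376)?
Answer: -833450515/712 ≈ -1.1706e+6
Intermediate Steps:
t(O) = 2*O/(69870 + O + 3288*O**2) (t(O) = (2*O)/(O + ((2*O)**2 + 85)*822) = (2*O)/(O + (4*O**2 + 85)*822) = (2*O)/(O + (85 + 4*O**2)*822) = (2*O)/(O + (69870 + 3288*O**2)) = (2*O)/(69870 + O + 3288*O**2) = 2*O/(69870 + O + 3288*O**2))
1/t(-336 - 376) = 1/(2*(-336 - 376)/(69870 + (-336 - 376) + 3288*(-336 - 376)**2)) = 1/(2*(-712)/(69870 - 712 + 3288*(-712)**2)) = 1/(2*(-712)/(69870 - 712 + 3288*506944)) = 1/(2*(-712)/(69870 - 712 + 1666831872)) = 1/(2*(-712)/1666901030) = 1/(2*(-712)*(1/1666901030)) = 1/(-712/833450515) = -833450515/712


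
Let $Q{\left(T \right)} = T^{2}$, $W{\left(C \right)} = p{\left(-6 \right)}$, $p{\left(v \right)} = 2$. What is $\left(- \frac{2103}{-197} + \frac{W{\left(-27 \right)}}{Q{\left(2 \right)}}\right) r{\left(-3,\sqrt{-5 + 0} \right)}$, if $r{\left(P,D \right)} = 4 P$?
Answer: $- \frac{26418}{197} \approx -134.1$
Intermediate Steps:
$W{\left(C \right)} = 2$
$\left(- \frac{2103}{-197} + \frac{W{\left(-27 \right)}}{Q{\left(2 \right)}}\right) r{\left(-3,\sqrt{-5 + 0} \right)} = \left(- \frac{2103}{-197} + \frac{2}{2^{2}}\right) 4 \left(-3\right) = \left(\left(-2103\right) \left(- \frac{1}{197}\right) + \frac{2}{4}\right) \left(-12\right) = \left(\frac{2103}{197} + 2 \cdot \frac{1}{4}\right) \left(-12\right) = \left(\frac{2103}{197} + \frac{1}{2}\right) \left(-12\right) = \frac{4403}{394} \left(-12\right) = - \frac{26418}{197}$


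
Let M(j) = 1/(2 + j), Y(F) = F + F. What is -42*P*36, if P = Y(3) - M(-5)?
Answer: -9576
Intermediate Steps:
Y(F) = 2*F
P = 19/3 (P = 2*3 - 1/(2 - 5) = 6 - 1/(-3) = 6 - 1*(-⅓) = 6 + ⅓ = 19/3 ≈ 6.3333)
-42*P*36 = -42*19/3*36 = -266*36 = -9576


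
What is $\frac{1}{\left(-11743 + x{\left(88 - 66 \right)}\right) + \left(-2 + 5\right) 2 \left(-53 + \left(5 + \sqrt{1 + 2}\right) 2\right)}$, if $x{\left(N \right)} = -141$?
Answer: $- \frac{6071}{73713866} - \frac{3 \sqrt{3}}{36856933} \approx -8.25 \cdot 10^{-5}$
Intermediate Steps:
$\frac{1}{\left(-11743 + x{\left(88 - 66 \right)}\right) + \left(-2 + 5\right) 2 \left(-53 + \left(5 + \sqrt{1 + 2}\right) 2\right)} = \frac{1}{\left(-11743 - 141\right) + \left(-2 + 5\right) 2 \left(-53 + \left(5 + \sqrt{1 + 2}\right) 2\right)} = \frac{1}{-11884 + 3 \cdot 2 \left(-53 + \left(5 + \sqrt{3}\right) 2\right)} = \frac{1}{-11884 + 6 \left(-53 + \left(10 + 2 \sqrt{3}\right)\right)} = \frac{1}{-11884 + 6 \left(-43 + 2 \sqrt{3}\right)} = \frac{1}{-11884 - \left(258 - 12 \sqrt{3}\right)} = \frac{1}{-12142 + 12 \sqrt{3}}$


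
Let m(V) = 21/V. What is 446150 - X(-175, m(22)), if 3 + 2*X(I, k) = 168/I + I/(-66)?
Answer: 1472297159/3300 ≈ 4.4615e+5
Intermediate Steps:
X(I, k) = -3/2 + 84/I - I/132 (X(I, k) = -3/2 + (168/I + I/(-66))/2 = -3/2 + (168/I + I*(-1/66))/2 = -3/2 + (168/I - I/66)/2 = -3/2 + (84/I - I/132) = -3/2 + 84/I - I/132)
446150 - X(-175, m(22)) = 446150 - (11088 - 1*(-175)*(198 - 175))/(132*(-175)) = 446150 - (-1)*(11088 - 1*(-175)*23)/(132*175) = 446150 - (-1)*(11088 + 4025)/(132*175) = 446150 - (-1)*15113/(132*175) = 446150 - 1*(-2159/3300) = 446150 + 2159/3300 = 1472297159/3300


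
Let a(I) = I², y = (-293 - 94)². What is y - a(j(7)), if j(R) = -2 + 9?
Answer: 149720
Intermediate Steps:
j(R) = 7
y = 149769 (y = (-387)² = 149769)
y - a(j(7)) = 149769 - 1*7² = 149769 - 1*49 = 149769 - 49 = 149720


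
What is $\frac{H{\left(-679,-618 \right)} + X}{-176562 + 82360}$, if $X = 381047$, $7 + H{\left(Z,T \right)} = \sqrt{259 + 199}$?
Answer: $- \frac{190520}{47101} - \frac{\sqrt{458}}{94202} \approx -4.0452$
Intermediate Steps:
$H{\left(Z,T \right)} = -7 + \sqrt{458}$ ($H{\left(Z,T \right)} = -7 + \sqrt{259 + 199} = -7 + \sqrt{458}$)
$\frac{H{\left(-679,-618 \right)} + X}{-176562 + 82360} = \frac{\left(-7 + \sqrt{458}\right) + 381047}{-176562 + 82360} = \frac{381040 + \sqrt{458}}{-94202} = \left(381040 + \sqrt{458}\right) \left(- \frac{1}{94202}\right) = - \frac{190520}{47101} - \frac{\sqrt{458}}{94202}$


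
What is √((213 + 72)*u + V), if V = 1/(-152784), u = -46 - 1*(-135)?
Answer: √4111763494699/12732 ≈ 159.26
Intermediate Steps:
u = 89 (u = -46 + 135 = 89)
V = -1/152784 ≈ -6.5452e-6
√((213 + 72)*u + V) = √((213 + 72)*89 - 1/152784) = √(285*89 - 1/152784) = √(25365 - 1/152784) = √(3875366159/152784) = √4111763494699/12732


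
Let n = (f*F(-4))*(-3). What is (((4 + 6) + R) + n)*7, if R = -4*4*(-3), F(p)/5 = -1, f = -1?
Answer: 301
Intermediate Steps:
F(p) = -5 (F(p) = 5*(-1) = -5)
R = 48 (R = -16*(-3) = 48)
n = -15 (n = -1*(-5)*(-3) = 5*(-3) = -15)
(((4 + 6) + R) + n)*7 = (((4 + 6) + 48) - 15)*7 = ((10 + 48) - 15)*7 = (58 - 15)*7 = 43*7 = 301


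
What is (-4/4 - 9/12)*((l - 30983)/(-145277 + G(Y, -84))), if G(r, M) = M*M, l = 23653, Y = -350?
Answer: -25655/276442 ≈ -0.092804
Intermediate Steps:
G(r, M) = M²
(-4/4 - 9/12)*((l - 30983)/(-145277 + G(Y, -84))) = (-4/4 - 9/12)*((23653 - 30983)/(-145277 + (-84)²)) = (-4*¼ - 9*1/12)*(-7330/(-145277 + 7056)) = (-1 - ¾)*(-7330/(-138221)) = -(-25655)*(-1)/(2*138221) = -7/4*7330/138221 = -25655/276442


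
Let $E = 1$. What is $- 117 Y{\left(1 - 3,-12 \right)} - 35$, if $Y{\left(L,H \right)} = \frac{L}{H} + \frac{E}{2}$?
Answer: $-113$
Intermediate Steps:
$Y{\left(L,H \right)} = \frac{1}{2} + \frac{L}{H}$ ($Y{\left(L,H \right)} = \frac{L}{H} + 1 \cdot \frac{1}{2} = \frac{L}{H} + \frac{1}{2} = \frac{1}{2} + \frac{L}{H}$)
$- 117 Y{\left(1 - 3,-12 \right)} - 35 = - 117 \frac{\left(1 - 3\right) + \frac{1}{2} \left(-12\right)}{-12} - 35 = - 117 \left(- \frac{-2 - 6}{12}\right) - 35 = - 117 \left(\left(- \frac{1}{12}\right) \left(-8\right)\right) - 35 = \left(-117\right) \frac{2}{3} - 35 = -78 - 35 = -113$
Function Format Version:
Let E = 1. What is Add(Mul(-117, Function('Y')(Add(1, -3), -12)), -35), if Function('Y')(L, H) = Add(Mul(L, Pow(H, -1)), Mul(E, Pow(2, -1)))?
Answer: -113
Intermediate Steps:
Function('Y')(L, H) = Add(Rational(1, 2), Mul(L, Pow(H, -1))) (Function('Y')(L, H) = Add(Mul(L, Pow(H, -1)), Mul(1, Pow(2, -1))) = Add(Mul(L, Pow(H, -1)), Mul(1, Rational(1, 2))) = Add(Mul(L, Pow(H, -1)), Rational(1, 2)) = Add(Rational(1, 2), Mul(L, Pow(H, -1))))
Add(Mul(-117, Function('Y')(Add(1, -3), -12)), -35) = Add(Mul(-117, Mul(Pow(-12, -1), Add(Add(1, -3), Mul(Rational(1, 2), -12)))), -35) = Add(Mul(-117, Mul(Rational(-1, 12), Add(-2, -6))), -35) = Add(Mul(-117, Mul(Rational(-1, 12), -8)), -35) = Add(Mul(-117, Rational(2, 3)), -35) = Add(-78, -35) = -113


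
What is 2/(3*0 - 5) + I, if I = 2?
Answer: 8/5 ≈ 1.6000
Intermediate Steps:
2/(3*0 - 5) + I = 2/(3*0 - 5) + 2 = 2/(0 - 5) + 2 = 2/(-5) + 2 = -1/5*2 + 2 = -2/5 + 2 = 8/5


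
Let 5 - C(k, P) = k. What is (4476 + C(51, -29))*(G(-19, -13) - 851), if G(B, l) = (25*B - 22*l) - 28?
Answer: -4731240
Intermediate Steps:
C(k, P) = 5 - k
G(B, l) = -28 - 22*l + 25*B (G(B, l) = (-22*l + 25*B) - 28 = -28 - 22*l + 25*B)
(4476 + C(51, -29))*(G(-19, -13) - 851) = (4476 + (5 - 1*51))*((-28 - 22*(-13) + 25*(-19)) - 851) = (4476 + (5 - 51))*((-28 + 286 - 475) - 851) = (4476 - 46)*(-217 - 851) = 4430*(-1068) = -4731240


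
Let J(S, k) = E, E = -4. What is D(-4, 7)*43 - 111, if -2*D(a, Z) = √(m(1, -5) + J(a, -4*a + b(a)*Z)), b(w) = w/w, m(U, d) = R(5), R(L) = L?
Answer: -265/2 ≈ -132.50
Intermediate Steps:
m(U, d) = 5
b(w) = 1
J(S, k) = -4
D(a, Z) = -½ (D(a, Z) = -√(5 - 4)/2 = -√1/2 = -½*1 = -½)
D(-4, 7)*43 - 111 = -½*43 - 111 = -43/2 - 111 = -265/2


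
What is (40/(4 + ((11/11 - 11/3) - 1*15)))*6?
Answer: -720/41 ≈ -17.561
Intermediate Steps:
(40/(4 + ((11/11 - 11/3) - 1*15)))*6 = (40/(4 + ((11*(1/11) - 11*⅓) - 15)))*6 = (40/(4 + ((1 - 11/3) - 15)))*6 = (40/(4 + (-8/3 - 15)))*6 = (40/(4 - 53/3))*6 = (40/(-41/3))*6 = -3/41*40*6 = -120/41*6 = -720/41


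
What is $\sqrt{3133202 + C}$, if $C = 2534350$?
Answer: $12 \sqrt{39358} \approx 2380.7$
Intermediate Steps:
$\sqrt{3133202 + C} = \sqrt{3133202 + 2534350} = \sqrt{5667552} = 12 \sqrt{39358}$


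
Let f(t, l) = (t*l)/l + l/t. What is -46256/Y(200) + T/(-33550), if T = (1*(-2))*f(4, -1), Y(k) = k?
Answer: -15518873/67100 ≈ -231.28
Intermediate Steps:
f(t, l) = t + l/t (f(t, l) = (l*t)/l + l/t = t + l/t)
T = -15/2 (T = (1*(-2))*(4 - 1/4) = -2*(4 - 1*¼) = -2*(4 - ¼) = -2*15/4 = -15/2 ≈ -7.5000)
-46256/Y(200) + T/(-33550) = -46256/200 - 15/2/(-33550) = -46256*1/200 - 15/2*(-1/33550) = -5782/25 + 3/13420 = -15518873/67100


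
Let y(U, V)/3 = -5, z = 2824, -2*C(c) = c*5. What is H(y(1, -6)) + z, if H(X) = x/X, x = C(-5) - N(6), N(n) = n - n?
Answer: 16939/6 ≈ 2823.2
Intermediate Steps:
C(c) = -5*c/2 (C(c) = -c*5/2 = -5*c/2)
N(n) = 0
y(U, V) = -15 (y(U, V) = 3*(-5) = -15)
x = 25/2 (x = -5/2*(-5) - 1*0 = 25/2 + 0 = 25/2 ≈ 12.500)
H(X) = 25/(2*X)
H(y(1, -6)) + z = (25/2)/(-15) + 2824 = (25/2)*(-1/15) + 2824 = -⅚ + 2824 = 16939/6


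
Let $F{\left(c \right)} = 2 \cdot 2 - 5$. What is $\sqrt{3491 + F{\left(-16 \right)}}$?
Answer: $\sqrt{3490} \approx 59.076$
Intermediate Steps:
$F{\left(c \right)} = -1$ ($F{\left(c \right)} = 4 - 5 = -1$)
$\sqrt{3491 + F{\left(-16 \right)}} = \sqrt{3491 - 1} = \sqrt{3490}$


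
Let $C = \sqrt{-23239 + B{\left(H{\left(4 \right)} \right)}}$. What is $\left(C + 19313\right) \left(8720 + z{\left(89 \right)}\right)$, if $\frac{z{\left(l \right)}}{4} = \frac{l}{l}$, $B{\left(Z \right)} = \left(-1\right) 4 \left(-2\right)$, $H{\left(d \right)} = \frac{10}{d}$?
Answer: $168486612 + 8724 i \sqrt{23231} \approx 1.6849 \cdot 10^{8} + 1.3297 \cdot 10^{6} i$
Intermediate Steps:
$B{\left(Z \right)} = 8$ ($B{\left(Z \right)} = \left(-4\right) \left(-2\right) = 8$)
$z{\left(l \right)} = 4$ ($z{\left(l \right)} = 4 \frac{l}{l} = 4 \cdot 1 = 4$)
$C = i \sqrt{23231}$ ($C = \sqrt{-23239 + 8} = \sqrt{-23231} = i \sqrt{23231} \approx 152.42 i$)
$\left(C + 19313\right) \left(8720 + z{\left(89 \right)}\right) = \left(i \sqrt{23231} + 19313\right) \left(8720 + 4\right) = \left(19313 + i \sqrt{23231}\right) 8724 = 168486612 + 8724 i \sqrt{23231}$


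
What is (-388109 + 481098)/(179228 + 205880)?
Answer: 92989/385108 ≈ 0.24146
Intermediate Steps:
(-388109 + 481098)/(179228 + 205880) = 92989/385108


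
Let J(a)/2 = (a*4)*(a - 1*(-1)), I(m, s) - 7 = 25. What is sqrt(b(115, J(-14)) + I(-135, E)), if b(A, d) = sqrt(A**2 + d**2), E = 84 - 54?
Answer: sqrt(32 + sqrt(2133161)) ≈ 38.633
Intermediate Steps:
E = 30
I(m, s) = 32 (I(m, s) = 7 + 25 = 32)
J(a) = 8*a*(1 + a) (J(a) = 2*((a*4)*(a - 1*(-1))) = 2*((4*a)*(a + 1)) = 2*((4*a)*(1 + a)) = 2*(4*a*(1 + a)) = 8*a*(1 + a))
sqrt(b(115, J(-14)) + I(-135, E)) = sqrt(sqrt(115**2 + (8*(-14)*(1 - 14))**2) + 32) = sqrt(sqrt(13225 + (8*(-14)*(-13))**2) + 32) = sqrt(sqrt(13225 + 1456**2) + 32) = sqrt(sqrt(13225 + 2119936) + 32) = sqrt(sqrt(2133161) + 32) = sqrt(32 + sqrt(2133161))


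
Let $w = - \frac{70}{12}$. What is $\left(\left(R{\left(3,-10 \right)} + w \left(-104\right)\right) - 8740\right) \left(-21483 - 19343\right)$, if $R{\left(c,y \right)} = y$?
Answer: $\frac{997379180}{3} \approx 3.3246 \cdot 10^{8}$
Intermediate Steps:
$w = - \frac{35}{6}$ ($w = \left(-70\right) \frac{1}{12} = - \frac{35}{6} \approx -5.8333$)
$\left(\left(R{\left(3,-10 \right)} + w \left(-104\right)\right) - 8740\right) \left(-21483 - 19343\right) = \left(\left(-10 - - \frac{1820}{3}\right) - 8740\right) \left(-21483 - 19343\right) = \left(\left(-10 + \frac{1820}{3}\right) - 8740\right) \left(-40826\right) = \left(\frac{1790}{3} - 8740\right) \left(-40826\right) = \left(- \frac{24430}{3}\right) \left(-40826\right) = \frac{997379180}{3}$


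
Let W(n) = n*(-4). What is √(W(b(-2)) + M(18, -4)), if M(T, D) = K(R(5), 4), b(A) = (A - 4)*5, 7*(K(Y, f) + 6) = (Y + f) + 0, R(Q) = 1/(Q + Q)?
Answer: √561470/70 ≈ 10.704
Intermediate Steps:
R(Q) = 1/(2*Q)
K(Y, f) = -6 + Y/7 + f/7 (K(Y, f) = -6 + ((Y + f) + 0)/7 = -6 + (Y + f)/7 = -6 + (Y/7 + f/7) = -6 + Y/7 + f/7)
b(A) = -20 + 5*A (b(A) = (-4 + A)*5 = -20 + 5*A)
M(T, D) = -379/70 (M(T, D) = -6 + ((½)/5)/7 + (⅐)*4 = -6 + ((½)*(⅕))/7 + 4/7 = -6 + (⅐)*(⅒) + 4/7 = -6 + 1/70 + 4/7 = -379/70)
W(n) = -4*n
√(W(b(-2)) + M(18, -4)) = √(-4*(-20 + 5*(-2)) - 379/70) = √(-4*(-20 - 10) - 379/70) = √(-4*(-30) - 379/70) = √(120 - 379/70) = √(8021/70) = √561470/70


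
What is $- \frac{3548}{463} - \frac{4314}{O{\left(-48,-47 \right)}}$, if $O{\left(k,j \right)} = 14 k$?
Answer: $- \frac{64479}{51856} \approx -1.2434$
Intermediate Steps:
$- \frac{3548}{463} - \frac{4314}{O{\left(-48,-47 \right)}} = - \frac{3548}{463} - \frac{4314}{14 \left(-48\right)} = \left(-3548\right) \frac{1}{463} - \frac{4314}{-672} = - \frac{3548}{463} - - \frac{719}{112} = - \frac{3548}{463} + \frac{719}{112} = - \frac{64479}{51856}$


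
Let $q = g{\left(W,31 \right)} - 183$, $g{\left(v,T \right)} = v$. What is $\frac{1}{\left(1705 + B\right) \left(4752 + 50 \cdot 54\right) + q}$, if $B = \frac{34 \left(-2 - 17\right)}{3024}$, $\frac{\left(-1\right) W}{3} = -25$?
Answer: $\frac{14}{177855441} \approx 7.8716 \cdot 10^{-8}$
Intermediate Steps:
$W = 75$ ($W = \left(-3\right) \left(-25\right) = 75$)
$B = - \frac{323}{1512}$ ($B = 34 \left(-19\right) \frac{1}{3024} = \left(-646\right) \frac{1}{3024} = - \frac{323}{1512} \approx -0.21362$)
$q = -108$ ($q = 75 - 183 = -108$)
$\frac{1}{\left(1705 + B\right) \left(4752 + 50 \cdot 54\right) + q} = \frac{1}{\left(1705 - \frac{323}{1512}\right) \left(4752 + 50 \cdot 54\right) - 108} = \frac{1}{\frac{2577637 \left(4752 + 2700\right)}{1512} - 108} = \frac{1}{\frac{2577637}{1512} \cdot 7452 - 108} = \frac{1}{\frac{177856953}{14} - 108} = \frac{1}{\frac{177855441}{14}} = \frac{14}{177855441}$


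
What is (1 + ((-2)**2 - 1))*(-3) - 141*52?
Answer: -7344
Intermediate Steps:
(1 + ((-2)**2 - 1))*(-3) - 141*52 = (1 + (4 - 1))*(-3) - 7332 = (1 + 3)*(-3) - 7332 = 4*(-3) - 7332 = -12 - 7332 = -7344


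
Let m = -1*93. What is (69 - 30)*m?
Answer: -3627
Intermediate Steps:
m = -93
(69 - 30)*m = (69 - 30)*(-93) = 39*(-93) = -3627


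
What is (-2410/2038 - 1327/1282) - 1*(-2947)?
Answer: 3846940003/1306358 ≈ 2944.8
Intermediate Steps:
(-2410/2038 - 1327/1282) - 1*(-2947) = (-2410*1/2038 - 1327*1/1282) + 2947 = (-1205/1019 - 1327/1282) + 2947 = -2897023/1306358 + 2947 = 3846940003/1306358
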